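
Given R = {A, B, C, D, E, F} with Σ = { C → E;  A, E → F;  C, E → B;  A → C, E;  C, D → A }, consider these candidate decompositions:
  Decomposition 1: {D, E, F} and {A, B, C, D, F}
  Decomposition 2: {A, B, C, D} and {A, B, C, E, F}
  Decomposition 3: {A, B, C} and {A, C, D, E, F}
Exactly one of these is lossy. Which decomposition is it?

Decomposition 1

Decomposition 1: common = {D, F}, closure = {D, F} → lossy.
Decomposition 2: common = {A, B, C}, closure = {A, B, C, E, F} → lossless.
Decomposition 3: common = {A, C}, closure = {A, B, C, E, F} → lossless.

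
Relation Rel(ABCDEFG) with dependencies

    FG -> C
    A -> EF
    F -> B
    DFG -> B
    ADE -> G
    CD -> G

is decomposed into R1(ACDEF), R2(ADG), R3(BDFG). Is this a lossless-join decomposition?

Chase test. Columns are ABCDEFG; row i has aⱼ where attribute j ∈ Ri, else bᵢⱼ.
Initial tableau (one row per fragment):
  row 1: a1 b12 a3 a4 a5 a6 b17
  row 2: a1 b22 b23 a4 b25 b26 a7
  row 3: b31 a2 b33 a4 b35 a6 a7
Rows 1 and 2 agree on A; apply A→EF and equate their EF entries.
Rows 1 and 2 agree on F; apply F→B and equate their B entries.
Rows 1 and 3 agree on F; apply F→B and equate their B entries.
Rows 1 and 2 agree on ADE; apply ADE→G and equate their G entries.
Rows 1 and 2 agree on FG; apply FG→C and equate their C entries.
Rows 1 and 3 agree on FG; apply FG→C and equate their C entries.
Row 1 is now all distinguished symbols — the join is lossless.

Yes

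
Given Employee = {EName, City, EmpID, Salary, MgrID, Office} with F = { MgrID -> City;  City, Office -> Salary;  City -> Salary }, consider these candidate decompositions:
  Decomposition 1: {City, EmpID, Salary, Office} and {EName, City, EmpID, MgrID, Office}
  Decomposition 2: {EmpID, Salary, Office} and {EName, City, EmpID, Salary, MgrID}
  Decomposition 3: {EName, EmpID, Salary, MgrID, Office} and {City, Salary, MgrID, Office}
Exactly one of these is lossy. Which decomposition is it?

Decomposition 1: common = {City, EmpID, Office}, closure = {City, EmpID, Salary, Office} → lossless.
Decomposition 2: common = {EmpID, Salary}, closure = {EmpID, Salary} → lossy.
Decomposition 3: common = {Salary, MgrID, Office}, closure = {City, Salary, MgrID, Office} → lossless.

Decomposition 2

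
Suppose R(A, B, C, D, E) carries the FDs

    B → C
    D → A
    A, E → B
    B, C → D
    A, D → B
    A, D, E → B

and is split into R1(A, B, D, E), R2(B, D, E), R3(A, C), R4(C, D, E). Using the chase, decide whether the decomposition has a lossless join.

Yes

Chase test. Columns are A, B, C, D, E; row i has aⱼ where attribute j ∈ Ri, else bᵢⱼ.
Initial tableau (one row per fragment):
  row 1: a1 a2 b13 a4 a5
  row 2: b21 a2 b23 a4 a5
  row 3: a1 b32 a3 b34 b35
  row 4: b41 b42 a3 a4 a5
Rows 1 and 2 agree on B; apply B→C and equate their C entries.
Rows 1 and 2 agree on D; apply D→A and equate their A entries.
Rows 1 and 4 agree on D; apply D→A and equate their A entries.
Rows 1 and 4 agree on A, E; apply A, E→B and equate their B entries.
Rows 1 and 4 agree on B; apply B→C and equate their C entries.
Row 1 is now all distinguished symbols — the join is lossless.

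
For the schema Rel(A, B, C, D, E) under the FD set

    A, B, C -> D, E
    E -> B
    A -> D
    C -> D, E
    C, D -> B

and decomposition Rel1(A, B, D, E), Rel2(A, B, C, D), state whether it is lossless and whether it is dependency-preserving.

lossy and not dependency-preserving

Lossless test: (A, B, D)⁺ = {A, B, D}, which is a superkey of neither fragment — lossy.
Dependency preservation: the restricted closure of {A, B, C} across the fragments never reaches {D, E}, so A, B, C → D, E cannot be enforced without a join — not preserved.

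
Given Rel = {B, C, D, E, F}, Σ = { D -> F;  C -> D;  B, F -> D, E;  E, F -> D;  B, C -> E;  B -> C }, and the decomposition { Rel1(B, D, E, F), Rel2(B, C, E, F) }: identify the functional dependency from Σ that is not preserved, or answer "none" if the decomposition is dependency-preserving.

C -> D

Check C → D: no single fragment contains all of {C, D}, and the restricted closure of {C} across the fragments never reaches {D}.
D → F is preserved.
B, F → D, E is preserved.
E, F → D is preserved.
B, C → E is preserved.
B → C is preserved.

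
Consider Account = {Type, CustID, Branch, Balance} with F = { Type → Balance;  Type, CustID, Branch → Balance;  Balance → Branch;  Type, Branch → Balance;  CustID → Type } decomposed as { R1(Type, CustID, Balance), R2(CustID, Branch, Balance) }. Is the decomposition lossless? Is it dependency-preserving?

Lossless test: (CustID, Balance)⁺ = {Type, CustID, Branch, Balance}, which contains all of one fragment — lossless.
Dependency preservation: Type, CustID, Branch → Balance; Type, Branch → Balance are not contained in any single fragment, but the restricted closure of each left-hand side across the fragments still reaches the right-hand side; the remaining FDs each lie inside some fragment. All dependencies are preserved.

lossless and dependency-preserving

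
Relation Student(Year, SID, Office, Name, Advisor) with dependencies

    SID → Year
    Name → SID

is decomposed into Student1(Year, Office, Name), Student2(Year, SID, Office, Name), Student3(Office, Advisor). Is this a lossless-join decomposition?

Chase test. Columns are Year, SID, Office, Name, Advisor; row i has aⱼ where attribute j ∈ Studenti, else bᵢⱼ.
Initial tableau (one row per fragment):
  row 1: a1 b12 a3 a4 b15
  row 2: a1 a2 a3 a4 b25
  row 3: b31 b32 a3 b34 a5
Rows 1 and 2 agree on Name; apply Name→SID and equate their SID entries.
No row becomes fully distinguished — the join is lossy.

No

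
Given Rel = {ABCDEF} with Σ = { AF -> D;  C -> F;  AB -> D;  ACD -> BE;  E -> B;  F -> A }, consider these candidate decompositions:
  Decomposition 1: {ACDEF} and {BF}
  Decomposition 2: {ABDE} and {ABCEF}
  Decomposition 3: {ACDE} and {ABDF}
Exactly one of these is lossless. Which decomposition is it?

Decomposition 2

Decomposition 1: common = {F}, closure = {ADF} → lossy.
Decomposition 2: common = {ABE}, closure = {ABDE} → lossless.
Decomposition 3: common = {AD}, closure = {AD} → lossy.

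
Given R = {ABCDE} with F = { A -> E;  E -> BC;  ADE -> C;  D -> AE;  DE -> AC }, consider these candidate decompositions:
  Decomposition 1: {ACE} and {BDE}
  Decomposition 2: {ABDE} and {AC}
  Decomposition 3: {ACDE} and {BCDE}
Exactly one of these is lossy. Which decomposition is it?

Decomposition 1: common = {E}, closure = {BCE} → lossy.
Decomposition 2: common = {A}, closure = {ABCE} → lossless.
Decomposition 3: common = {CDE}, closure = {ABCDE} → lossless.

Decomposition 1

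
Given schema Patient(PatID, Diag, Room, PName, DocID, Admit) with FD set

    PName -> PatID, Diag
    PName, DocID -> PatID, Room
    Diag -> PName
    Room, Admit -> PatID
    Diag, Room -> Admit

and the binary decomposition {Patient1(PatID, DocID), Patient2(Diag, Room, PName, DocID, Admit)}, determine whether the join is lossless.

Common attributes: Patient1 ∩ Patient2 = {DocID}.
No dependency enlarges {DocID}, so (DocID)⁺ = {DocID}.
The closure contains neither all of Patient1 = {PatID, DocID} nor all of Patient2 = {Diag, Room, PName, DocID, Admit}, so the common attributes are not a superkey of either fragment. The join is lossy.

No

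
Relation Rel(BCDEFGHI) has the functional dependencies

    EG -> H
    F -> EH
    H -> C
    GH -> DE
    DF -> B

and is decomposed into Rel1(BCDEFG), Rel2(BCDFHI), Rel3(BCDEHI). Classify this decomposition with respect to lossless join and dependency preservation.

lossy and not dependency-preserving

Lossless test (chase): Rows 1 and 2 agree on F; apply F→EH and equate their EH entries. No row becomes fully distinguished — the join is lossy.
Dependency preservation: the restricted closure of {EG} across the fragments never reaches {H}, so EG → H cannot be enforced without a join — not preserved.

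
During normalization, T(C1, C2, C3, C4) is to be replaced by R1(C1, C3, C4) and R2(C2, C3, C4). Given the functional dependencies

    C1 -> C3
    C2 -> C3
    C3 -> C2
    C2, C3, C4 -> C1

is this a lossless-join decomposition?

Yes

Common attributes: R1 ∩ R2 = {C3, C4}.
Closure of {C3, C4}: C3 → C2 applies, adding C2; C2, C3, C4 → C1 applies, adding C1. So (C3, C4)⁺ = {C1, C2, C3, C4}.
This closure contains every attribute of R1, so R1 ∩ R2 → R1. The join is lossless.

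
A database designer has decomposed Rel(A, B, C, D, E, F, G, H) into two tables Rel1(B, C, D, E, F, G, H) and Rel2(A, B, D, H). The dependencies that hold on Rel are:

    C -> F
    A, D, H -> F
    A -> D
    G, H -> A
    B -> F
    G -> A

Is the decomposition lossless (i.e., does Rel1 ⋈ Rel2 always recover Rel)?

No

Common attributes: Rel1 ∩ Rel2 = {B, D, H}.
Closure of {B, D, H}: B → F applies, adding F. So (B, D, H)⁺ = {B, D, F, H}.
The closure contains neither all of Rel1 = {B, C, D, E, F, G, H} nor all of Rel2 = {A, B, D, H}, so the common attributes are not a superkey of either fragment. The join is lossy.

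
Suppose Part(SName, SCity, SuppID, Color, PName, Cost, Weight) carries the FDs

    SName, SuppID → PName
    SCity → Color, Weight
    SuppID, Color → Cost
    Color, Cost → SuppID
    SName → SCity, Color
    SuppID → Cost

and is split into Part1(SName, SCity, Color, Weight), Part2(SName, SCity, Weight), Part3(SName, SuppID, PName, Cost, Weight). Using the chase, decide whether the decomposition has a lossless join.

Chase test. Columns are SName, SCity, SuppID, Color, PName, Cost, Weight; row i has aⱼ where attribute j ∈ Parti, else bᵢⱼ.
Initial tableau (one row per fragment):
  row 1: a1 a2 b13 a4 b15 b16 a7
  row 2: a1 a2 b23 b24 b25 b26 a7
  row 3: a1 b32 a3 b34 a5 a6 a7
Rows 1 and 2 agree on SCity; apply SCity→Color, Weight and equate their Color, Weight entries.
Rows 1 and 3 agree on SName; apply SName→SCity, Color and equate their SCity, Color entries.
Row 3 is now all distinguished symbols — the join is lossless.

Yes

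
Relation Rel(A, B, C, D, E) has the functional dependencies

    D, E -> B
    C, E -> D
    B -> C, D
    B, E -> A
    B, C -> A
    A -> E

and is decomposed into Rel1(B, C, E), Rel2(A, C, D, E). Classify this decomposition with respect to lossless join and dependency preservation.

lossless and dependency-preserving

Lossless test: (C, E)⁺ = {A, B, C, D, E}, which contains all of one fragment — lossless.
Dependency preservation: D, E → B; B → C, D; B, E → A; B, C → A are not contained in any single fragment, but the restricted closure of each left-hand side across the fragments still reaches the right-hand side; the remaining FDs each lie inside some fragment. All dependencies are preserved.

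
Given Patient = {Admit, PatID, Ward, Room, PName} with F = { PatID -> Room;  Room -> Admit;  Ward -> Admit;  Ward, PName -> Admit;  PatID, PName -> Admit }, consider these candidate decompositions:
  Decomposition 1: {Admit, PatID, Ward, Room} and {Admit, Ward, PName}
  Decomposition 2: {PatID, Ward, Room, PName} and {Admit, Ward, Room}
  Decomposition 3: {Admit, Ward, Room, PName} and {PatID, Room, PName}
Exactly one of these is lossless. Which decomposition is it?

Decomposition 2

Decomposition 1: common = {Admit, Ward}, closure = {Admit, Ward} → lossy.
Decomposition 2: common = {Ward, Room}, closure = {Admit, Ward, Room} → lossless.
Decomposition 3: common = {Room, PName}, closure = {Admit, Room, PName} → lossy.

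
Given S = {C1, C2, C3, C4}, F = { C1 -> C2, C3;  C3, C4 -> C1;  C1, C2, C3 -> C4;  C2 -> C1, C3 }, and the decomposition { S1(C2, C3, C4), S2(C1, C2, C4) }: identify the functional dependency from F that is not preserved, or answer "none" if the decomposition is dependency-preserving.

C1 → C2, C3: restricted closure across fragments reaches C2, C3.
C3, C4 → C1: restricted closure across fragments reaches C1.
C1, C2, C3 → C4: restricted closure across fragments reaches C4.
C2 → C1, C3: restricted closure across fragments reaches C1, C3.
Every dependency is enforceable on the fragments, so the decomposition is dependency-preserving.

none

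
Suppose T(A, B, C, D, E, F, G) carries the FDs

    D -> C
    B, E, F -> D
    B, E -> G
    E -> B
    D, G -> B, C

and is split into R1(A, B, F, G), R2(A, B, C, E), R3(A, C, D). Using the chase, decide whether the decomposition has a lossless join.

No

Chase test. Columns are A, B, C, D, E, F, G; row i has aⱼ where attribute j ∈ Ri, else bᵢⱼ.
Initial tableau (one row per fragment):
  row 1: a1 a2 b13 b14 b15 a6 a7
  row 2: a1 a2 a3 b24 a5 b26 b27
  row 3: a1 b32 a3 a4 b35 b36 b37
No row becomes fully distinguished — the join is lossy.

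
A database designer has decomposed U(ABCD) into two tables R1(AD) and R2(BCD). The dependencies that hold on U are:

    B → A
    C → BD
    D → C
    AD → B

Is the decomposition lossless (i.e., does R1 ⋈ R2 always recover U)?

Common attributes: R1 ∩ R2 = {D}.
Closure of {D}: D → C applies, adding C; C → BD applies, adding B; B → A applies, adding A. So (D)⁺ = {ABCD}.
This closure contains every attribute of R1, so R1 ∩ R2 → R1. The join is lossless.

Yes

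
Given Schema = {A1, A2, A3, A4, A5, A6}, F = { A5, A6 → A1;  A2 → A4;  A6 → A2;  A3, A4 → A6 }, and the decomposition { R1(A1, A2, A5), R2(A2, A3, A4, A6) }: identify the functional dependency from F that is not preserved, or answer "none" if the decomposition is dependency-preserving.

A5, A6 → A1

Check A5, A6 → A1: no single fragment contains all of {A1, A5, A6}, and the restricted closure of {A5, A6} across the fragments never reaches {A1}.
A2 → A4 is preserved.
A6 → A2 is preserved.
A3, A4 → A6 is preserved.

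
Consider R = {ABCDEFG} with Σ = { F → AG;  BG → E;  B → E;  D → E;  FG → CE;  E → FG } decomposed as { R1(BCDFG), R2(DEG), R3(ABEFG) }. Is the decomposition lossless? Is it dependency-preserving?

Lossless test (chase): Rows 1 and 3 agree on F; apply F→AG and equate their AG entries. Rows 1 and 3 agree on BG; apply BG→E and equate their E entries. Rows 1 and 3 agree on FG; apply FG→CE and equate their CE entries. Rows 1 and 2 agree on E; apply E→FG and equate their FG entries. Rows 1 and 2 agree on F; apply F→AG and equate their AG entries. Rows 1 and 2 agree on FG; apply FG→CE and equate their CE entries. Row 1 is now all distinguished symbols — the join is lossless.
Dependency preservation: FG → CE is not contained in any single fragment, but the restricted closure of its left-hand side across the fragments still reaches the right-hand side; the remaining FDs each lie inside some fragment. All dependencies are preserved.

lossless and dependency-preserving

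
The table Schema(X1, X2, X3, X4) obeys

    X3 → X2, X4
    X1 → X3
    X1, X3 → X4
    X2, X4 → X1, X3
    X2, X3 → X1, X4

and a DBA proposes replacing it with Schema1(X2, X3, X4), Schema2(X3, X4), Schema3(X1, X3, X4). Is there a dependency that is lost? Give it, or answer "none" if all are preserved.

X3 → X2, X4 lies within Schema1.
X1 → X3 lies within Schema3.
X1, X3 → X4 lies within Schema3.
X2, X4 → X1, X3: restricted closure across fragments reaches X1, X3.
X2, X3 → X1, X4: restricted closure across fragments reaches X1, X4.
Every dependency is enforceable on the fragments, so the decomposition is dependency-preserving.

none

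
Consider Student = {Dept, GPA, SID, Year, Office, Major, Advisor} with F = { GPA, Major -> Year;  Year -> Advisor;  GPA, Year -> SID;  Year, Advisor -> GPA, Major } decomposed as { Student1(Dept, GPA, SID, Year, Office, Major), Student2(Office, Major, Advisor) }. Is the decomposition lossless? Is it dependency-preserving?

lossy and not dependency-preserving

Lossless test: (Office, Major)⁺ = {Office, Major}, which is a superkey of neither fragment — lossy.
Dependency preservation: the restricted closure of {Year} across the fragments never reaches {Advisor}, so Year → Advisor cannot be enforced without a join — not preserved.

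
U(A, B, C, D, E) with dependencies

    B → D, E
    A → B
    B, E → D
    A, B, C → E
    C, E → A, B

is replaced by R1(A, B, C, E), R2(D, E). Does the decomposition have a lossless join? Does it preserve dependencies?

Lossless test: (E)⁺ = {E}, which is a superkey of neither fragment — lossy.
Dependency preservation: the restricted closure of {B} across the fragments never reaches {D, E}, so B → D, E cannot be enforced without a join — not preserved.

lossy and not dependency-preserving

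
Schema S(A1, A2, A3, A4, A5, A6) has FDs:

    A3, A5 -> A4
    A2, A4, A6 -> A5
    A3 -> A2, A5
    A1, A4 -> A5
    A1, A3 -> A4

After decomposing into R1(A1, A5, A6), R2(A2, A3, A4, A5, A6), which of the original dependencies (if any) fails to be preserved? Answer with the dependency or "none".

Check A1, A4 → A5: no single fragment contains all of {A1, A4, A5}, and the restricted closure of {A1, A4} across the fragments never reaches {A5}.
A3, A5 → A4 is preserved.
A2, A4, A6 → A5 is preserved.
A3 → A2, A5 is preserved.
A1, A3 → A4 is preserved.

A1, A4 -> A5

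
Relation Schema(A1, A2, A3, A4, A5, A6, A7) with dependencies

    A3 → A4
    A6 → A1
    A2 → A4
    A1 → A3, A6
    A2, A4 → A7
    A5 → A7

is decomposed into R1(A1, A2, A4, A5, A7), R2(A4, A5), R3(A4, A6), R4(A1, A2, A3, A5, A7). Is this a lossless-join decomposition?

No

Chase test. Columns are A1, A2, A3, A4, A5, A6, A7; row i has aⱼ where attribute j ∈ Ri, else bᵢⱼ.
Initial tableau (one row per fragment):
  row 1: a1 a2 b13 a4 a5 b16 a7
  row 2: b21 b22 b23 a4 a5 b26 b27
  row 3: b31 b32 b33 a4 b35 a6 b37
  row 4: a1 a2 a3 b44 a5 b46 a7
Rows 1 and 4 agree on A2; apply A2→A4 and equate their A4 entries.
Rows 1 and 4 agree on A1; apply A1→A3, A6 and equate their A3, A6 entries.
Rows 1 and 2 agree on A5; apply A5→A7 and equate their A7 entries.
No row becomes fully distinguished — the join is lossy.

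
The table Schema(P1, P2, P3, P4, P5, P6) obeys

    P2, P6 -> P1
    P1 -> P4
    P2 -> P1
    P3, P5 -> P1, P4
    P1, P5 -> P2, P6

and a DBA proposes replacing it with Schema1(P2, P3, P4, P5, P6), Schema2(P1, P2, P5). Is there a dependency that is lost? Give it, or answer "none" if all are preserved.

Check P1 → P4: no single fragment contains all of {P1, P4}, and the restricted closure of {P1} across the fragments never reaches {P4}.
P2, P6 → P1 is preserved.
P2 → P1 is preserved.
P3, P5 → P1, P4 is preserved.
P1, P5 → P2, P6 is preserved.

P1 -> P4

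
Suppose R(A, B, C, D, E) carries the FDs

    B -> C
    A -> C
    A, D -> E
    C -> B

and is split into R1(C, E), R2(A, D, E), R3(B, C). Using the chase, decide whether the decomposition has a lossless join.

No

Chase test. Columns are A, B, C, D, E; row i has aⱼ where attribute j ∈ Ri, else bᵢⱼ.
Initial tableau (one row per fragment):
  row 1: b11 b12 a3 b14 a5
  row 2: a1 b22 b23 a4 a5
  row 3: b31 a2 a3 b34 b35
Rows 1 and 3 agree on C; apply C→B and equate their B entries.
No row becomes fully distinguished — the join is lossy.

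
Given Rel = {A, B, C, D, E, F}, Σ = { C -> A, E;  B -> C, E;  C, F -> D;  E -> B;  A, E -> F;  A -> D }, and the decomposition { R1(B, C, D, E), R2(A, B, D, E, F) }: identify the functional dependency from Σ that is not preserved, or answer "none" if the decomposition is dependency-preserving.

none

C → A, E: restricted closure across fragments reaches A, E.
B → C, E lies within R1.
C, F → D: restricted closure across fragments reaches D.
E → B lies within R1.
A, E → F lies within R2.
A → D lies within R2.
Every dependency is enforceable on the fragments, so the decomposition is dependency-preserving.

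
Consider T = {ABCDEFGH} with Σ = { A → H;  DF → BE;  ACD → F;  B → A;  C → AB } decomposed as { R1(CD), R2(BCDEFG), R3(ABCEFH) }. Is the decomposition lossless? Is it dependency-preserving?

lossless and dependency-preserving

Lossless test (chase): Rows 2 and 3 agree on B; apply B→A and equate their A entries. Rows 1 and 2 agree on C; apply C→AB and equate their AB entries. Rows 1 and 2 agree on A; apply A→H and equate their H entries. Rows 1 and 3 agree on A; apply A→H and equate their H entries. Rows 1 and 2 agree on ACD; apply ACD→F and equate their F entries. Rows 1 and 2 agree on DF; apply DF→BE and equate their BE entries. Row 2 is now all distinguished symbols — the join is lossless.
Dependency preservation: ACD → F is not contained in any single fragment, but the restricted closure of its left-hand side across the fragments still reaches the right-hand side; the remaining FDs each lie inside some fragment. All dependencies are preserved.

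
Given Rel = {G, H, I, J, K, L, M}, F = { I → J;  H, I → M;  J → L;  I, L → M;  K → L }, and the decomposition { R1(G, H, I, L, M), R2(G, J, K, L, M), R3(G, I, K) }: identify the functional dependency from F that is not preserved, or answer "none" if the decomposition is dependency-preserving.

I → J

Check I → J: no single fragment contains all of {I, J}, and the restricted closure of {I} across the fragments never reaches {J}.
H, I → M is preserved.
J → L is preserved.
I, L → M is preserved.
K → L is preserved.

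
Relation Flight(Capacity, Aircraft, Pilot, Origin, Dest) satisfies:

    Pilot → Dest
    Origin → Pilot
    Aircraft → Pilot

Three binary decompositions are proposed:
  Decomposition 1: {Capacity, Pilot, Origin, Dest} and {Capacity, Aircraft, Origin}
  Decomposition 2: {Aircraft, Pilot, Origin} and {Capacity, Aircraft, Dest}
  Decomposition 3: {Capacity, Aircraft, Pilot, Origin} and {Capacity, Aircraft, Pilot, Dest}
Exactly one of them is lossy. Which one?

Decomposition 1: common = {Capacity, Origin}, closure = {Capacity, Pilot, Origin, Dest} → lossless.
Decomposition 2: common = {Aircraft}, closure = {Aircraft, Pilot, Dest} → lossy.
Decomposition 3: common = {Capacity, Aircraft, Pilot}, closure = {Capacity, Aircraft, Pilot, Dest} → lossless.

Decomposition 2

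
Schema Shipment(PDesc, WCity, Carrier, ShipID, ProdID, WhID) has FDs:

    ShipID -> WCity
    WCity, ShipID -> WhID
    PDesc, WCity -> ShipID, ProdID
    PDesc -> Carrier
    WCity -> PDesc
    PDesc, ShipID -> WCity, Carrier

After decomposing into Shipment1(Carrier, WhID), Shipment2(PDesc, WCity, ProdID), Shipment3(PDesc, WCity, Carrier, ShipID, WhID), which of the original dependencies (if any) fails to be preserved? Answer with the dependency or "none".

ShipID → WCity lies within Shipment3.
WCity, ShipID → WhID lies within Shipment3.
PDesc, WCity → ShipID, ProdID: restricted closure across fragments reaches ShipID, ProdID.
PDesc → Carrier lies within Shipment3.
WCity → PDesc lies within Shipment2.
PDesc, ShipID → WCity, Carrier lies within Shipment3.
Every dependency is enforceable on the fragments, so the decomposition is dependency-preserving.

none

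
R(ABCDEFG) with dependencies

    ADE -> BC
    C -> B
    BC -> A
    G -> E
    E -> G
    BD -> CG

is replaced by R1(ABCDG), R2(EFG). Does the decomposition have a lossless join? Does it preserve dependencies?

Lossless test: (G)⁺ = {EG}, which is a superkey of neither fragment — lossy.
Dependency preservation: ADE → BC is not contained in any single fragment, but the restricted closure of its left-hand side across the fragments still reaches the right-hand side; the remaining FDs each lie inside some fragment. All dependencies are preserved.

lossy but dependency-preserving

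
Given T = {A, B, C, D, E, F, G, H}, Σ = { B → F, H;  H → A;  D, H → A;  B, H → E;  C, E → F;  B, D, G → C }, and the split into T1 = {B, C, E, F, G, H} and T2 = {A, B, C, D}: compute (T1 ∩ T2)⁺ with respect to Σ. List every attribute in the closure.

A, B, C, E, F, H

T1 ∩ T2 = {B, C}.
B → F, H applies, adding F, H
H → A applies, adding A
B, H → E applies, adding E
Closure: {A, B, C, E, F, H}.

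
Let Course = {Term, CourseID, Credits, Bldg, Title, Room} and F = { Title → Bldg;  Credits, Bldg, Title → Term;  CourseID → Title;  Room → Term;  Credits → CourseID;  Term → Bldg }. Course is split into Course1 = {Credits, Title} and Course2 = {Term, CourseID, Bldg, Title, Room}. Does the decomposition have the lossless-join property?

No

Common attributes: Course1 ∩ Course2 = {Title}.
Closure of {Title}: Title → Bldg applies, adding Bldg. So (Title)⁺ = {Bldg, Title}.
The closure contains neither all of Course1 = {Credits, Title} nor all of Course2 = {Term, CourseID, Bldg, Title, Room}, so the common attributes are not a superkey of either fragment. The join is lossy.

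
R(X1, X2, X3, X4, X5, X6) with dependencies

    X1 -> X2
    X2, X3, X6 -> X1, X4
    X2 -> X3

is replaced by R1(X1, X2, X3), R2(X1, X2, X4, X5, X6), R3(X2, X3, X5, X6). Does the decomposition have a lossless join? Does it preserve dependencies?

lossless and dependency-preserving

Lossless test (chase): Rows 1 and 2 agree on X2; apply X2→X3 and equate their X3 entries. Rows 2 and 3 agree on X2, X3, X6; apply X2, X3, X6→X1, X4 and equate their X1, X4 entries. Row 2 is now all distinguished symbols — the join is lossless.
Dependency preservation: X2, X3, X6 → X1, X4 is not contained in any single fragment, but the restricted closure of its left-hand side across the fragments still reaches the right-hand side; the remaining FDs each lie inside some fragment. All dependencies are preserved.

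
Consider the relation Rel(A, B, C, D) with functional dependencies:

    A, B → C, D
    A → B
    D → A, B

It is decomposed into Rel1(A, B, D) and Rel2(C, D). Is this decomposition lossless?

Yes

Common attributes: Rel1 ∩ Rel2 = {D}.
Closure of {D}: D → A, B applies, adding A, B; A, B → C, D applies, adding C. So (D)⁺ = {A, B, C, D}.
This closure contains every attribute of Rel1, so Rel1 ∩ Rel2 → Rel1. The join is lossless.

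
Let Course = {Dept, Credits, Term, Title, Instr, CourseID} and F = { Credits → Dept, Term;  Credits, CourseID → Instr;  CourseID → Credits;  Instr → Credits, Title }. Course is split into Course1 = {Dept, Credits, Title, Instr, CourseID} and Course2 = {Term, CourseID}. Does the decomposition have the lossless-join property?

Common attributes: Course1 ∩ Course2 = {CourseID}.
Closure of {CourseID}: CourseID → Credits applies, adding Credits; Credits → Dept, Term applies, adding Dept, Term; Credits, CourseID → Instr applies, adding Instr; Instr → Credits, Title applies, adding Title. So (CourseID)⁺ = {Dept, Credits, Term, Title, Instr, CourseID}.
This closure contains every attribute of Course1, so Course1 ∩ Course2 → Course1. The join is lossless.

Yes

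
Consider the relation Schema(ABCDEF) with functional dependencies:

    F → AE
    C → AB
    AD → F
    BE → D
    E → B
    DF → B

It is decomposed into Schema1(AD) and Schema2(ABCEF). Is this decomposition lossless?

No

Common attributes: Schema1 ∩ Schema2 = {A}.
No dependency enlarges {A}, so (A)⁺ = {A}.
The closure contains neither all of Schema1 = {AD} nor all of Schema2 = {ABCEF}, so the common attributes are not a superkey of either fragment. The join is lossy.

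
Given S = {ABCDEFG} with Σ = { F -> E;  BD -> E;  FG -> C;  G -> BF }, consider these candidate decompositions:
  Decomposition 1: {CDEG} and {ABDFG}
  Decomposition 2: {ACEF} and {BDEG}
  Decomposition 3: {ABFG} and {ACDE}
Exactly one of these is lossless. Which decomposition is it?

Decomposition 1

Decomposition 1: common = {DG}, closure = {BCDEFG} → lossless.
Decomposition 2: common = {E}, closure = {E} → lossy.
Decomposition 3: common = {A}, closure = {A} → lossy.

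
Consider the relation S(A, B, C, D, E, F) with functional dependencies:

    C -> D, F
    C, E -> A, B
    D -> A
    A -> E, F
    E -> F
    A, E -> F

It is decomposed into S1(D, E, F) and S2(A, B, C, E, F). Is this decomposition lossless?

No

Common attributes: S1 ∩ S2 = {E, F}.
No dependency enlarges {E, F}, so (E, F)⁺ = {E, F}.
The closure contains neither all of S1 = {D, E, F} nor all of S2 = {A, B, C, E, F}, so the common attributes are not a superkey of either fragment. The join is lossy.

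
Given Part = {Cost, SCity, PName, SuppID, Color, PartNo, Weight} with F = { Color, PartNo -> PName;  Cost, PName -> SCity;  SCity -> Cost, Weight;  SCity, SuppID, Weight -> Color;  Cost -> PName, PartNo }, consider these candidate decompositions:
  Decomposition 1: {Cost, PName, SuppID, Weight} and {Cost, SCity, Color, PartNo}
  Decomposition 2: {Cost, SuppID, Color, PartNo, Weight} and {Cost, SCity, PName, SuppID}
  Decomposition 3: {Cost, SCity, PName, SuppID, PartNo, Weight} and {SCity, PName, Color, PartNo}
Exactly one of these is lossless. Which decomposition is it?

Decomposition 2

Decomposition 1: common = {Cost}, closure = {Cost, SCity, PName, PartNo, Weight} → lossy.
Decomposition 2: common = {Cost, SuppID}, closure = {Cost, SCity, PName, SuppID, Color, PartNo, Weight} → lossless.
Decomposition 3: common = {SCity, PName, PartNo}, closure = {Cost, SCity, PName, PartNo, Weight} → lossy.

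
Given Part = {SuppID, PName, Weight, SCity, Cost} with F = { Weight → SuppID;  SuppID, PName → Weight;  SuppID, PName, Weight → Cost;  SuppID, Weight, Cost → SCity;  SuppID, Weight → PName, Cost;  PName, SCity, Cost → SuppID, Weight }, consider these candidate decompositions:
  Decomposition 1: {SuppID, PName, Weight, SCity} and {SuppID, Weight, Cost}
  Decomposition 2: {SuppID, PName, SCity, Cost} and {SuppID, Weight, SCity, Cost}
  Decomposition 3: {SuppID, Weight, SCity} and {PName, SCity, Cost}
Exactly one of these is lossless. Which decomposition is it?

Decomposition 1

Decomposition 1: common = {SuppID, Weight}, closure = {SuppID, PName, Weight, SCity, Cost} → lossless.
Decomposition 2: common = {SuppID, SCity, Cost}, closure = {SuppID, SCity, Cost} → lossy.
Decomposition 3: common = {SCity}, closure = {SCity} → lossy.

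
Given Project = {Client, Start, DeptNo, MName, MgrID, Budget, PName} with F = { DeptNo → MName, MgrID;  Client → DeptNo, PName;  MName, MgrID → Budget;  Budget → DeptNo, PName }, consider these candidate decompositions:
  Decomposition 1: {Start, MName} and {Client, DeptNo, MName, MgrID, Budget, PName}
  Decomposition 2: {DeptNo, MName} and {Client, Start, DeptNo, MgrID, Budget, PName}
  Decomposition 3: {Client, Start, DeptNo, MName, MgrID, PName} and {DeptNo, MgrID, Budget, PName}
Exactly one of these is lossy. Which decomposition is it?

Decomposition 1

Decomposition 1: common = {MName}, closure = {MName} → lossy.
Decomposition 2: common = {DeptNo}, closure = {DeptNo, MName, MgrID, Budget, PName} → lossless.
Decomposition 3: common = {DeptNo, MgrID, PName}, closure = {DeptNo, MName, MgrID, Budget, PName} → lossless.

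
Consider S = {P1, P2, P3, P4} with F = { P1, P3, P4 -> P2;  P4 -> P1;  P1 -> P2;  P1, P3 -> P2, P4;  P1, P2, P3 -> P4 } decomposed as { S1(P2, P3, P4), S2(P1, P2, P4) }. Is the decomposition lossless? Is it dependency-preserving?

lossless but not dependency-preserving

Lossless test: (P2, P4)⁺ = {P1, P2, P4}, which contains all of one fragment — lossless.
Dependency preservation: the restricted closure of {P1, P3} across the fragments never reaches {P2, P4}, so P1, P3 → P2, P4 cannot be enforced without a join — not preserved.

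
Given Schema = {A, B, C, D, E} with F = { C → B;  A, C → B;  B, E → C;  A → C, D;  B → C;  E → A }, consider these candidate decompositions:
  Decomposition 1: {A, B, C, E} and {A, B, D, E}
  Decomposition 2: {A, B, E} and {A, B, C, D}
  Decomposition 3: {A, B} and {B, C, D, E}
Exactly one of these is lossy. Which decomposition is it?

Decomposition 3

Decomposition 1: common = {A, B, E}, closure = {A, B, C, D, E} → lossless.
Decomposition 2: common = {A, B}, closure = {A, B, C, D} → lossless.
Decomposition 3: common = {B}, closure = {B, C} → lossy.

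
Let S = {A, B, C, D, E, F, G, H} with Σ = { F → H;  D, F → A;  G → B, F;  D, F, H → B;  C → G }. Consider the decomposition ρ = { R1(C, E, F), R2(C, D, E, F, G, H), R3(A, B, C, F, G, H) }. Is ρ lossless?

Chase test. Columns are A, B, C, D, E, F, G, H; row i has aⱼ where attribute j ∈ Ri, else bᵢⱼ.
Initial tableau (one row per fragment):
  row 1: b11 b12 a3 b14 a5 a6 b17 b18
  row 2: b21 b22 a3 a4 a5 a6 a7 a8
  row 3: a1 a2 a3 b34 b35 a6 a7 a8
Rows 1 and 2 agree on F; apply F→H and equate their H entries.
Rows 2 and 3 agree on G; apply G→B, F and equate their B, F entries.
Rows 1 and 2 agree on C; apply C→G and equate their G entries.
Rows 1 and 2 agree on G; apply G→B, F and equate their B, F entries.
No row becomes fully distinguished — the join is lossy.

No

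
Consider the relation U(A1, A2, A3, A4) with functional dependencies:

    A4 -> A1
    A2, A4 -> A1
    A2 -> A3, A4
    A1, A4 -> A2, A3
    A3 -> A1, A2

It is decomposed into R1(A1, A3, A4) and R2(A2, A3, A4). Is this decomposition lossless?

Common attributes: R1 ∩ R2 = {A3, A4}.
Closure of {A3, A4}: A4 → A1 applies, adding A1; A1, A4 → A2, A3 applies, adding A2. So (A3, A4)⁺ = {A1, A2, A3, A4}.
This closure contains every attribute of R1, so R1 ∩ R2 → R1. The join is lossless.

Yes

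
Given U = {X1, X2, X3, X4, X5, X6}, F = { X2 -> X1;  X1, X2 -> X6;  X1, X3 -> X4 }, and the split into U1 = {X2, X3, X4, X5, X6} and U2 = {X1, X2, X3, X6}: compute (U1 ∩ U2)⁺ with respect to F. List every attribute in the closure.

U1 ∩ U2 = {X2, X3, X6}.
X2 → X1 applies, adding X1
X1, X3 → X4 applies, adding X4
Closure: {X1, X2, X3, X4, X6}.

X1, X2, X3, X4, X6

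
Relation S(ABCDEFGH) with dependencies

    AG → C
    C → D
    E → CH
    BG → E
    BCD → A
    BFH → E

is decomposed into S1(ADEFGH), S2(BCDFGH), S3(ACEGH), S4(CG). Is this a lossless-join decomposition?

Chase test. Columns are ABCDEFGH; row i has aⱼ where attribute j ∈ Si, else bᵢⱼ.
Initial tableau (one row per fragment):
  row 1: a1 b12 b13 a4 a5 a6 a7 a8
  row 2: b21 a2 a3 a4 b25 a6 a7 a8
  row 3: a1 b32 a3 b34 a5 b36 a7 a8
  row 4: b41 b42 a3 b44 b45 b46 a7 b48
Rows 1 and 3 agree on AG; apply AG→C and equate their C entries.
Rows 1 and 3 agree on C; apply C→D and equate their D entries.
Rows 1 and 4 agree on C; apply C→D and equate their D entries.
No row becomes fully distinguished — the join is lossy.

No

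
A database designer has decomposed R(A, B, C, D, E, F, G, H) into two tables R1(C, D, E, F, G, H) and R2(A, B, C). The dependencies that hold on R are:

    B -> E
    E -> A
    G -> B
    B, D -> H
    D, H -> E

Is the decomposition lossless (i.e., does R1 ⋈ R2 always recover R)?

No

Common attributes: R1 ∩ R2 = {C}.
No dependency enlarges {C}, so (C)⁺ = {C}.
The closure contains neither all of R1 = {C, D, E, F, G, H} nor all of R2 = {A, B, C}, so the common attributes are not a superkey of either fragment. The join is lossy.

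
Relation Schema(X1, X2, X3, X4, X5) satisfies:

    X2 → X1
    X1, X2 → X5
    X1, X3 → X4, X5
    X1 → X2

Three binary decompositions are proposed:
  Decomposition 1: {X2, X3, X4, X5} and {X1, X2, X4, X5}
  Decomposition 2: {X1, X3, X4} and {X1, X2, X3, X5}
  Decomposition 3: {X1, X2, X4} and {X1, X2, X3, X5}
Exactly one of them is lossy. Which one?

Decomposition 3

Decomposition 1: common = {X2, X4, X5}, closure = {X1, X2, X4, X5} → lossless.
Decomposition 2: common = {X1, X3}, closure = {X1, X2, X3, X4, X5} → lossless.
Decomposition 3: common = {X1, X2}, closure = {X1, X2, X5} → lossy.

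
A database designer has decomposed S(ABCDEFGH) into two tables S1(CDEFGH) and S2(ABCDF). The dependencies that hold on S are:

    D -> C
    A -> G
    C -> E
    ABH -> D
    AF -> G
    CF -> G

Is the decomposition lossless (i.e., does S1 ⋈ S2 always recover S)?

Common attributes: S1 ∩ S2 = {CDF}.
Closure of {CDF}: C → E applies, adding E; CF → G applies, adding G. So (CDF)⁺ = {CDEFG}.
The closure contains neither all of S1 = {CDEFGH} nor all of S2 = {ABCDF}, so the common attributes are not a superkey of either fragment. The join is lossy.

No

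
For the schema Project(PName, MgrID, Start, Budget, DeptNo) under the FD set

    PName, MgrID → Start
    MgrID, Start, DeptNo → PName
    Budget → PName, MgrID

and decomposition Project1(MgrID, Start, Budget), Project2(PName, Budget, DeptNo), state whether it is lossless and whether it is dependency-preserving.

Lossless test: (Budget)⁺ = {PName, MgrID, Start, Budget}, which contains all of one fragment — lossless.
Dependency preservation: the restricted closure of {PName, MgrID} across the fragments never reaches {Start}, so PName, MgrID → Start cannot be enforced without a join — not preserved.

lossless but not dependency-preserving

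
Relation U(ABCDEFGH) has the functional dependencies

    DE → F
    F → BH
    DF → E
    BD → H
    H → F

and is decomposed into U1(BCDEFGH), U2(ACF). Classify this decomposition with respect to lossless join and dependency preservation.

lossy but dependency-preserving

Lossless test: (CF)⁺ = {BCFH}, which is a superkey of neither fragment — lossy.
Dependency preservation: every FD's attributes lie within a single fragment, so each can be enforced locally — preserved.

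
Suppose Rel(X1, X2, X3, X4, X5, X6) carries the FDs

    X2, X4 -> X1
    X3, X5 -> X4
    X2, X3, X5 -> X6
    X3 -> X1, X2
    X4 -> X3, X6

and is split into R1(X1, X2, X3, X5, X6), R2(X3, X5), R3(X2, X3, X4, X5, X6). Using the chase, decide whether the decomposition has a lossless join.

Chase test. Columns are X1, X2, X3, X4, X5, X6; row i has aⱼ where attribute j ∈ Ri, else bᵢⱼ.
Initial tableau (one row per fragment):
  row 1: a1 a2 a3 b14 a5 a6
  row 2: b21 b22 a3 b24 a5 b26
  row 3: b31 a2 a3 a4 a5 a6
Rows 1 and 2 agree on X3, X5; apply X3, X5→X4 and equate their X4 entries.
Rows 1 and 3 agree on X3, X5; apply X3, X5→X4 and equate their X4 entries.
Rows 1 and 2 agree on X3; apply X3→X1, X2 and equate their X1, X2 entries.
Rows 1 and 3 agree on X3; apply X3→X1, X2 and equate their X1, X2 entries.
Rows 1 and 2 agree on X4; apply X4→X3, X6 and equate their X3, X6 entries.
Row 1 is now all distinguished symbols — the join is lossless.

Yes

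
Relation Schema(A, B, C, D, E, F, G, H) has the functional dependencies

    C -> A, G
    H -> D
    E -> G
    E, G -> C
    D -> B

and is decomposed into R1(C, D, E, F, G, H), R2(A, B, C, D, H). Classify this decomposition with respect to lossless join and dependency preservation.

lossless and dependency-preserving

Lossless test: (C, D, H)⁺ = {A, B, C, D, G, H}, which contains all of one fragment — lossless.
Dependency preservation: C → A, G is not contained in any single fragment, but the restricted closure of its left-hand side across the fragments still reaches the right-hand side; the remaining FDs each lie inside some fragment. All dependencies are preserved.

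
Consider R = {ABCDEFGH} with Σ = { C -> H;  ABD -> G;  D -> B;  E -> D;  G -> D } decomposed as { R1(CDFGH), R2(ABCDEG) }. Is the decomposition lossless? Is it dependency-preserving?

lossy but dependency-preserving

Lossless test: (CDG)⁺ = {BCDGH}, which is a superkey of neither fragment — lossy.
Dependency preservation: every FD's attributes lie within a single fragment, so each can be enforced locally — preserved.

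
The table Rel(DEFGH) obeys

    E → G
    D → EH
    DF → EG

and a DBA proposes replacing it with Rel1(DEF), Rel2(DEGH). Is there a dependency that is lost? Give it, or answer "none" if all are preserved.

none

E → G lies within Rel2.
D → EH lies within Rel2.
DF → EG: restricted closure across fragments reaches EG.
Every dependency is enforceable on the fragments, so the decomposition is dependency-preserving.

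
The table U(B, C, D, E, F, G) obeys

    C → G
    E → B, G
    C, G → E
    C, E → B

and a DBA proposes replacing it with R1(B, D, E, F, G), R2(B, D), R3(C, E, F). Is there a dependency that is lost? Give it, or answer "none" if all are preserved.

none

C → G: restricted closure across fragments reaches G.
E → B, G lies within R1.
C, G → E: restricted closure across fragments reaches E.
C, E → B: restricted closure across fragments reaches B.
Every dependency is enforceable on the fragments, so the decomposition is dependency-preserving.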